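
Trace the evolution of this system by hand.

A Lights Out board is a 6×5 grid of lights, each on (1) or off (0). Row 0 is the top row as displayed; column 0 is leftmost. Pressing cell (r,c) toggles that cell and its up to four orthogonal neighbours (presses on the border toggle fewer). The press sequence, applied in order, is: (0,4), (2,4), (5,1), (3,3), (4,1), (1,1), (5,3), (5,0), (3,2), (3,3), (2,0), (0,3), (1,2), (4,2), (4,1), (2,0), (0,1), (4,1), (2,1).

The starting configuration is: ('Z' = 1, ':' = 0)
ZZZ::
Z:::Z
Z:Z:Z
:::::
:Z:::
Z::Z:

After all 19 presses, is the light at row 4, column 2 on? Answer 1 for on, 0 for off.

gen 0: ZZZ::
Z:::Z
Z:Z:Z
:::::
:Z:::
Z::Z:
gen 1: ZZZZZ
Z::::
Z:Z:Z
:::::
:Z:::
Z::Z:
gen 2: ZZZZZ
Z:::Z
Z:ZZ:
::::Z
:Z:::
Z::Z:
gen 3: ZZZZZ
Z:::Z
Z:ZZ:
::::Z
:::::
:ZZZ:
gen 4: ZZZZZ
Z:::Z
Z:Z::
::ZZ:
:::Z:
:ZZZ:
gen 5: ZZZZZ
Z:::Z
Z:Z::
:ZZZ:
ZZZZ:
::ZZ:
gen 6: Z:ZZZ
:ZZ:Z
ZZZ::
:ZZZ:
ZZZZ:
::ZZ:
gen 7: Z:ZZZ
:ZZ:Z
ZZZ::
:ZZZ:
ZZZ::
::::Z
gen 8: Z:ZZZ
:ZZ:Z
ZZZ::
:ZZZ:
:ZZ::
ZZ::Z
gen 9: Z:ZZZ
:ZZ:Z
ZZ:::
:::::
:Z:::
ZZ::Z
gen 10: Z:ZZZ
:ZZ:Z
ZZ:Z:
::ZZZ
:Z:Z:
ZZ::Z
gen 11: Z:ZZZ
ZZZ:Z
:::Z:
Z:ZZZ
:Z:Z:
ZZ::Z
gen 12: Z::::
ZZZZZ
:::Z:
Z:ZZZ
:Z:Z:
ZZ::Z
gen 13: Z:Z::
Z:::Z
::ZZ:
Z:ZZZ
:Z:Z:
ZZ::Z
gen 14: Z:Z::
Z:::Z
::ZZ:
Z::ZZ
::Z::
ZZZ:Z
gen 15: Z:Z::
Z:::Z
::ZZ:
ZZ:ZZ
ZZ:::
Z:Z:Z
gen 16: Z:Z::
::::Z
ZZZZ:
:Z:ZZ
ZZ:::
Z:Z:Z
gen 17: :Z:::
:Z::Z
ZZZZ:
:Z:ZZ
ZZ:::
Z:Z:Z
gen 18: :Z:::
:Z::Z
ZZZZ:
:::ZZ
::Z::
ZZZ:Z
gen 19: :Z:::
::::Z
:::Z:
:Z:ZZ
::Z::
ZZZ:Z

1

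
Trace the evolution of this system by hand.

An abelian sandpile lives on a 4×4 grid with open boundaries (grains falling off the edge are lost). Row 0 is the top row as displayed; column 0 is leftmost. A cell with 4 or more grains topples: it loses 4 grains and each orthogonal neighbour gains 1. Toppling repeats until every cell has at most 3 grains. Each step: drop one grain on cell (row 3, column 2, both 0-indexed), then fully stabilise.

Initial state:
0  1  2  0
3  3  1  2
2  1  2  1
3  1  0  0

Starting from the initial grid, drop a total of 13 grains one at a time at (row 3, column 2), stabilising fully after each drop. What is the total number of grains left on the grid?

29

[0] 0  1  2  0
3  3  1  2
2  1  2  1
3  1  0  0
[1] 0  1  2  0
3  3  1  2
2  1  2  1
3  1  1  0
[2] 0  1  2  0
3  3  1  2
2  1  2  1
3  1  2  0
[3] 0  1  2  0
3  3  1  2
2  1  2  1
3  1  3  0
[4] 0  1  2  0
3  3  1  2
2  1  3  1
3  2  0  1
[5] 0  1  2  0
3  3  1  2
2  1  3  1
3  2  1  1
[6] 0  1  2  0
3  3  1  2
2  1  3  1
3  2  2  1
[7] 0  1  2  0
3  3  1  2
2  1  3  1
3  2  3  1
[8] 0  1  2  0
3  3  2  2
2  2  0  2
3  3  1  2
[9] 0  1  2  0
3  3  2  2
2  2  0  2
3  3  2  2
[10] 0  1  2  0
3  3  2  2
2  2  0  2
3  3  3  2
[11] 0  1  2  0
3  3  2  2
3  3  1  2
0  1  1  3
[12] 0  1  2  0
3  3  2  2
3  3  1  2
0  1  2  3
[13] 0  1  2  0
3  3  2  2
3  3  1  2
0  1  3  3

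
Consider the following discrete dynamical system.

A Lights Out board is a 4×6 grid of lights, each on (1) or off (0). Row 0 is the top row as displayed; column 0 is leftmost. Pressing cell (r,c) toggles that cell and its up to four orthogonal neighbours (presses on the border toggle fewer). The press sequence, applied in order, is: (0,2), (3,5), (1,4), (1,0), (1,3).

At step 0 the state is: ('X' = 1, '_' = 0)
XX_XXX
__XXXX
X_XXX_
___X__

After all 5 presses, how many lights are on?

t=0: XX_XXX
__XXXX
X_XXX_
___X__
t=1: X_X_XX
___XXX
X_XXX_
___X__
t=2: X_X_XX
___XXX
X_XXXX
___XXX
t=3: X_X__X
______
X_XX_X
___XXX
t=4: __X__X
XX____
__XX_X
___XXX
t=5: __XX_X
XXXXX_
__X__X
___XXX

13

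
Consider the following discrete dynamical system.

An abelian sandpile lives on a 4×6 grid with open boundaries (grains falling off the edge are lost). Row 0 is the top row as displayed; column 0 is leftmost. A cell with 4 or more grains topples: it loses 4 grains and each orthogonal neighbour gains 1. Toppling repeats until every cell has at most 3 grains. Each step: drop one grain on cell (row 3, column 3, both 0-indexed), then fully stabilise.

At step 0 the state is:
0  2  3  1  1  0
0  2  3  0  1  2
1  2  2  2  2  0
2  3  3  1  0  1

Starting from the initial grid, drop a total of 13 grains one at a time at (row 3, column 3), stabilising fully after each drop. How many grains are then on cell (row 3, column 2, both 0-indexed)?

gen 0: 0  2  3  1  1  0
0  2  3  0  1  2
1  2  2  2  2  0
2  3  3  1  0  1
gen 1: 0  2  3  1  1  0
0  2  3  0  1  2
1  2  2  2  2  0
2  3  3  2  0  1
gen 2: 0  2  3  1  1  0
0  2  3  0  1  2
1  2  2  2  2  0
2  3  3  3  0  1
gen 3: 0  2  3  1  1  0
0  2  3  0  1  2
1  3  3  3  2  0
3  0  1  1  1  1
gen 4: 0  2  3  1  1  0
0  2  3  0  1  2
1  3  3  3  2  0
3  0  1  2  1  1
gen 5: 0  2  3  1  1  0
0  2  3  0  1  2
1  3  3  3  2  0
3  0  1  3  1  1
gen 6: 1  0  1  2  1  0
1  1  2  2  1  2
2  1  2  1  3  0
3  1  3  1  2  1
gen 7: 1  0  1  2  1  0
1  1  2  2  1  2
2  1  2  1  3  0
3  1  3  2  2  1
gen 8: 1  0  1  2  1  0
1  1  2  2  1  2
2  1  2  1  3  0
3  1  3  3  2  1
gen 9: 1  0  1  2  1  0
1  1  2  2  1  2
2  1  3  2  3  0
3  2  0  1  3  1
gen 10: 1  0  1  2  1  0
1  1  2  2  1  2
2  1  3  2  3  0
3  2  0  2  3  1
gen 11: 1  0  1  2  1  0
1  1  2  2  1  2
2  1  3  2  3  0
3  2  0  3  3  1
gen 12: 1  0  1  2  1  0
1  1  3  3  2  2
2  2  0  1  1  1
3  2  2  2  1  2
gen 13: 1  0  1  2  1  0
1  1  3  3  2  2
2  2  0  1  1  1
3  2  2  3  1  2

2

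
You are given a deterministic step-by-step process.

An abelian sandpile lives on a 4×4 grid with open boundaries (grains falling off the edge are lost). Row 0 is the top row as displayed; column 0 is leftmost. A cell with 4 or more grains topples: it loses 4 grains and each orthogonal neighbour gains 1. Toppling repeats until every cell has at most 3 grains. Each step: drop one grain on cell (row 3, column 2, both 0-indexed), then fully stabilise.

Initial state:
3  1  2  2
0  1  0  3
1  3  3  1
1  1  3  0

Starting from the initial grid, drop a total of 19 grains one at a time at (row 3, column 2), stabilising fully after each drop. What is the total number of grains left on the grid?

32

0) 3  1  2  2
0  1  0  3
1  3  3  1
1  1  3  0
1) 3  1  2  2
0  2  1  3
2  0  1  2
1  3  1  1
2) 3  1  2  2
0  2  1  3
2  0  1  2
1  3  2  1
3) 3  1  2  2
0  2  1  3
2  0  1  2
1  3  3  1
4) 3  1  2  2
0  2  1  3
2  1  2  2
2  0  1  2
5) 3  1  2  2
0  2  1  3
2  1  2  2
2  0  2  2
6) 3  1  2  2
0  2  1  3
2  1  2  2
2  0  3  2
7) 3  1  2  2
0  2  1  3
2  1  3  2
2  1  0  3
8) 3  1  2  2
0  2  1  3
2  1  3  2
2  1  1  3
9) 3  1  2  2
0  2  1  3
2  1  3  2
2  1  2  3
10) 3  1  2  2
0  2  1  3
2  1  3  2
2  1  3  3
11) 3  1  2  3
0  2  3  0
2  2  1  1
2  2  2  1
12) 3  1  2  3
0  2  3  0
2  2  1  1
2  2  3  1
13) 3  1  2  3
0  2  3  0
2  2  2  1
2  3  0  2
14) 3  1  2  3
0  2  3  0
2  2  2  1
2  3  1  2
15) 3  1  2  3
0  2  3  0
2  2  2  1
2  3  2  2
16) 3  1  2  3
0  2  3  0
2  2  2  1
2  3  3  2
17) 3  1  2  3
0  2  3  0
2  3  3  1
3  0  1  3
18) 3  1  2  3
0  2  3  0
2  3  3  1
3  0  2  3
19) 3  1  2  3
0  2  3  0
2  3  3  1
3  0  3  3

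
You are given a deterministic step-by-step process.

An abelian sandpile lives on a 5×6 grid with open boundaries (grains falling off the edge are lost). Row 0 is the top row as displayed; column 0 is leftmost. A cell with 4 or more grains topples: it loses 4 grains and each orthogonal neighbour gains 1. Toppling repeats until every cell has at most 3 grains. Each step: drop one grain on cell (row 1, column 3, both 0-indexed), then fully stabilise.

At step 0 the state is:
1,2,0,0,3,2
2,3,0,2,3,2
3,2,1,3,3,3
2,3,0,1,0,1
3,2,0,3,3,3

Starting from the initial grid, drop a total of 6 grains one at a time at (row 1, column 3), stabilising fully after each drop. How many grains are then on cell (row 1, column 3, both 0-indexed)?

gen 0: 1,2,0,0,3,2
2,3,0,2,3,2
3,2,1,3,3,3
2,3,0,1,0,1
3,2,0,3,3,3
gen 1: 1,2,0,0,3,2
2,3,0,3,3,2
3,2,1,3,3,3
2,3,0,1,0,1
3,2,0,3,3,3
gen 2: 1,2,0,2,1,0
2,3,1,2,3,1
3,2,2,1,2,1
2,3,0,2,1,2
3,2,0,3,3,3
gen 3: 1,2,0,2,1,0
2,3,1,3,3,1
3,2,2,1,2,1
2,3,0,2,1,2
3,2,0,3,3,3
gen 4: 1,2,0,3,2,0
2,3,2,1,0,2
3,2,2,2,3,1
2,3,0,2,1,2
3,2,0,3,3,3
gen 5: 1,2,0,3,2,0
2,3,2,2,0,2
3,2,2,2,3,1
2,3,0,2,1,2
3,2,0,3,3,3
gen 6: 1,2,0,3,2,0
2,3,2,3,0,2
3,2,2,2,3,1
2,3,0,2,1,2
3,2,0,3,3,3

3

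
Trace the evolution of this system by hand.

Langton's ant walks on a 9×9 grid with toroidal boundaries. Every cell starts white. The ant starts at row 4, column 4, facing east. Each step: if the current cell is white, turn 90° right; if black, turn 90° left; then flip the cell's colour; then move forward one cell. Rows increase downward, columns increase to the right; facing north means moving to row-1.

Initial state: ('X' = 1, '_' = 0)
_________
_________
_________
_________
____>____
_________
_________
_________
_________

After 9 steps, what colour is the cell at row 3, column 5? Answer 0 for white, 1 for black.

1

t=0: _________
_________
_________
_________
____>____
_________
_________
_________
_________
t=1: _________
_________
_________
_________
____X____
____v____
_________
_________
_________
t=2: _________
_________
_________
_________
____X____
___<X____
_________
_________
_________
t=3: _________
_________
_________
_________
___^X____
___XX____
_________
_________
_________
t=4: _________
_________
_________
_________
___X>____
___XX____
_________
_________
_________
t=5: _________
_________
_________
____^____
___X_____
___XX____
_________
_________
_________
t=6: _________
_________
_________
____X>___
___X_____
___XX____
_________
_________
_________
t=7: _________
_________
_________
____XX___
___X_v___
___XX____
_________
_________
_________
t=8: _________
_________
_________
____XX___
___X<X___
___XX____
_________
_________
_________
t=9: _________
_________
_________
____^X___
___XXX___
___XX____
_________
_________
_________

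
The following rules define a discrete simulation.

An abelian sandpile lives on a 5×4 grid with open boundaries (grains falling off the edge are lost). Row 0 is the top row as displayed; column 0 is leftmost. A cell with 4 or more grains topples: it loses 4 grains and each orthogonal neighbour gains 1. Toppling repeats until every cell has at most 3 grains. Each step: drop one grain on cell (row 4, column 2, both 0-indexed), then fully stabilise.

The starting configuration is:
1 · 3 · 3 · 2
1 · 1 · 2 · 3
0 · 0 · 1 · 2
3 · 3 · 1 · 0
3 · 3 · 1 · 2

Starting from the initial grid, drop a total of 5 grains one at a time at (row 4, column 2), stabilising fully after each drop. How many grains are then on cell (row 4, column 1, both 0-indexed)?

[0] 1 · 3 · 3 · 2
1 · 1 · 2 · 3
0 · 0 · 1 · 2
3 · 3 · 1 · 0
3 · 3 · 1 · 2
[1] 1 · 3 · 3 · 2
1 · 1 · 2 · 3
0 · 0 · 1 · 2
3 · 3 · 1 · 0
3 · 3 · 2 · 2
[2] 1 · 3 · 3 · 2
1 · 1 · 2 · 3
0 · 0 · 1 · 2
3 · 3 · 1 · 0
3 · 3 · 3 · 2
[3] 1 · 3 · 3 · 2
1 · 1 · 2 · 3
1 · 1 · 1 · 2
1 · 1 · 3 · 0
1 · 2 · 1 · 3
[4] 1 · 3 · 3 · 2
1 · 1 · 2 · 3
1 · 1 · 1 · 2
1 · 1 · 3 · 0
1 · 2 · 2 · 3
[5] 1 · 3 · 3 · 2
1 · 1 · 2 · 3
1 · 1 · 1 · 2
1 · 1 · 3 · 0
1 · 2 · 3 · 3

2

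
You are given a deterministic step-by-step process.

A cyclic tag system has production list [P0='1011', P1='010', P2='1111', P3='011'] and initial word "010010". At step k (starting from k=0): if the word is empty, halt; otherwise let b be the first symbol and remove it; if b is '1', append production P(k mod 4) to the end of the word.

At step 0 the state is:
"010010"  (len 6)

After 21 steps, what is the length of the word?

19

0) "010010"  (len 6)
1) "10010"  (len 5)
2) "0010010"  (len 7)
3) "010010"  (len 6)
4) "10010"  (len 5)
5) "00101011"  (len 8)
6) "0101011"  (len 7)
7) "101011"  (len 6)
8) "01011011"  (len 8)
9) "1011011"  (len 7)
10) "011011010"  (len 9)
11) "11011010"  (len 8)
12) "1011010011"  (len 10)
13) "0110100111011"  (len 13)
14) "110100111011"  (len 12)
15) "101001110111111"  (len 15)
16) "01001110111111011"  (len 17)
17) "1001110111111011"  (len 16)
18) "001110111111011010"  (len 18)
19) "01110111111011010"  (len 17)
20) "1110111111011010"  (len 16)
21) "1101111110110101011"  (len 19)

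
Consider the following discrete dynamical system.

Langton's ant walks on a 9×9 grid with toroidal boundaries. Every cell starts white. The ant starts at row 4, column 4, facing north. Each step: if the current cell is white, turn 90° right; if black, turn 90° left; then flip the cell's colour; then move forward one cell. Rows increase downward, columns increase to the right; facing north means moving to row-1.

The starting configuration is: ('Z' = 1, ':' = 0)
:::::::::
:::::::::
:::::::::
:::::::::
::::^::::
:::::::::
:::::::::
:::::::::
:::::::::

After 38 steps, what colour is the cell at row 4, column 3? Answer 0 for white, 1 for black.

t=0: :::::::::
:::::::::
:::::::::
:::::::::
::::^::::
:::::::::
:::::::::
:::::::::
:::::::::
t=1: :::::::::
:::::::::
:::::::::
:::::::::
::::Z>:::
:::::::::
:::::::::
:::::::::
:::::::::
t=2: :::::::::
:::::::::
:::::::::
:::::::::
::::ZZ:::
:::::v:::
:::::::::
:::::::::
:::::::::
t=3: :::::::::
:::::::::
:::::::::
:::::::::
::::ZZ:::
::::<Z:::
:::::::::
:::::::::
:::::::::
t=4: :::::::::
:::::::::
:::::::::
:::::::::
::::^Z:::
::::ZZ:::
:::::::::
:::::::::
:::::::::
t=5: :::::::::
:::::::::
:::::::::
:::::::::
:::<:Z:::
::::ZZ:::
:::::::::
:::::::::
:::::::::
t=6: :::::::::
:::::::::
:::::::::
:::^:::::
:::Z:Z:::
::::ZZ:::
:::::::::
:::::::::
:::::::::
t=7: :::::::::
:::::::::
:::::::::
:::Z>::::
:::Z:Z:::
::::ZZ:::
:::::::::
:::::::::
:::::::::
t=8: :::::::::
:::::::::
:::::::::
:::ZZ::::
:::ZvZ:::
::::ZZ:::
:::::::::
:::::::::
:::::::::
t=9: :::::::::
:::::::::
:::::::::
:::ZZ::::
:::<ZZ:::
::::ZZ:::
:::::::::
:::::::::
:::::::::
t=10: :::::::::
:::::::::
:::::::::
:::ZZ::::
::::ZZ:::
:::vZZ:::
:::::::::
:::::::::
:::::::::
t=11: :::::::::
:::::::::
:::::::::
:::ZZ::::
::::ZZ:::
::<ZZZ:::
:::::::::
:::::::::
:::::::::
t=12: :::::::::
:::::::::
:::::::::
:::ZZ::::
::^:ZZ:::
::ZZZZ:::
:::::::::
:::::::::
:::::::::
t=13: :::::::::
:::::::::
:::::::::
:::ZZ::::
::Z>ZZ:::
::ZZZZ:::
:::::::::
:::::::::
:::::::::
t=14: :::::::::
:::::::::
:::::::::
:::ZZ::::
::ZZZZ:::
::ZvZZ:::
:::::::::
:::::::::
:::::::::
t=15: :::::::::
:::::::::
:::::::::
:::ZZ::::
::ZZZZ:::
::Z:>Z:::
:::::::::
:::::::::
:::::::::
t=16: :::::::::
:::::::::
:::::::::
:::ZZ::::
::ZZ^Z:::
::Z::Z:::
:::::::::
:::::::::
:::::::::
t=17: :::::::::
:::::::::
:::::::::
:::ZZ::::
::Z<:Z:::
::Z::Z:::
:::::::::
:::::::::
:::::::::
t=18: :::::::::
:::::::::
:::::::::
:::ZZ::::
::Z::Z:::
::Zv:Z:::
:::::::::
:::::::::
:::::::::
t=19: :::::::::
:::::::::
:::::::::
:::ZZ::::
::Z::Z:::
::<Z:Z:::
:::::::::
:::::::::
:::::::::
t=20: :::::::::
:::::::::
:::::::::
:::ZZ::::
::Z::Z:::
:::Z:Z:::
::v::::::
:::::::::
:::::::::
t=21: :::::::::
:::::::::
:::::::::
:::ZZ::::
::Z::Z:::
:::Z:Z:::
:<Z::::::
:::::::::
:::::::::
t=22: :::::::::
:::::::::
:::::::::
:::ZZ::::
::Z::Z:::
:^:Z:Z:::
:ZZ::::::
:::::::::
:::::::::
t=23: :::::::::
:::::::::
:::::::::
:::ZZ::::
::Z::Z:::
:Z>Z:Z:::
:ZZ::::::
:::::::::
:::::::::
t=24: :::::::::
:::::::::
:::::::::
:::ZZ::::
::Z::Z:::
:ZZZ:Z:::
:Zv::::::
:::::::::
:::::::::
t=25: :::::::::
:::::::::
:::::::::
:::ZZ::::
::Z::Z:::
:ZZZ:Z:::
:Z:>:::::
:::::::::
:::::::::
t=26: :::::::::
:::::::::
:::::::::
:::ZZ::::
::Z::Z:::
:ZZZ:Z:::
:Z:Z:::::
:::v:::::
:::::::::
t=27: :::::::::
:::::::::
:::::::::
:::ZZ::::
::Z::Z:::
:ZZZ:Z:::
:Z:Z:::::
::<Z:::::
:::::::::
t=28: :::::::::
:::::::::
:::::::::
:::ZZ::::
::Z::Z:::
:ZZZ:Z:::
:Z^Z:::::
::ZZ:::::
:::::::::
t=29: :::::::::
:::::::::
:::::::::
:::ZZ::::
::Z::Z:::
:ZZZ:Z:::
:ZZ>:::::
::ZZ:::::
:::::::::
t=30: :::::::::
:::::::::
:::::::::
:::ZZ::::
::Z::Z:::
:ZZ^:Z:::
:ZZ::::::
::ZZ:::::
:::::::::
t=31: :::::::::
:::::::::
:::::::::
:::ZZ::::
::Z::Z:::
:Z<::Z:::
:ZZ::::::
::ZZ:::::
:::::::::
t=32: :::::::::
:::::::::
:::::::::
:::ZZ::::
::Z::Z:::
:Z:::Z:::
:Zv::::::
::ZZ:::::
:::::::::
t=33: :::::::::
:::::::::
:::::::::
:::ZZ::::
::Z::Z:::
:Z:::Z:::
:Z:>:::::
::ZZ:::::
:::::::::
t=34: :::::::::
:::::::::
:::::::::
:::ZZ::::
::Z::Z:::
:Z:::Z:::
:Z:Z:::::
::Zv:::::
:::::::::
t=35: :::::::::
:::::::::
:::::::::
:::ZZ::::
::Z::Z:::
:Z:::Z:::
:Z:Z:::::
::Z:>::::
:::::::::
t=36: :::::::::
:::::::::
:::::::::
:::ZZ::::
::Z::Z:::
:Z:::Z:::
:Z:Z:::::
::Z:Z::::
::::v::::
t=37: :::::::::
:::::::::
:::::::::
:::ZZ::::
::Z::Z:::
:Z:::Z:::
:Z:Z:::::
::Z:Z::::
:::<Z::::
t=38: :::::::::
:::::::::
:::::::::
:::ZZ::::
::Z::Z:::
:Z:::Z:::
:Z:Z:::::
::Z^Z::::
:::ZZ::::

0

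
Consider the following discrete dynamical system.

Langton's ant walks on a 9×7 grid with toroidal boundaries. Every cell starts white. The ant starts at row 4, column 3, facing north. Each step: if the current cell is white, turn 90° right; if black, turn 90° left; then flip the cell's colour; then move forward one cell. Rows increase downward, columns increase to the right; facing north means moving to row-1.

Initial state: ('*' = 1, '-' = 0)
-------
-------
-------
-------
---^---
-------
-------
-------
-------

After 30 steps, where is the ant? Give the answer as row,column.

5,2

t=0: -------
-------
-------
-------
---^---
-------
-------
-------
-------
t=1: -------
-------
-------
-------
---*>--
-------
-------
-------
-------
t=2: -------
-------
-------
-------
---**--
----v--
-------
-------
-------
t=3: -------
-------
-------
-------
---**--
---<*--
-------
-------
-------
t=4: -------
-------
-------
-------
---^*--
---**--
-------
-------
-------
t=5: -------
-------
-------
-------
--<-*--
---**--
-------
-------
-------
t=6: -------
-------
-------
--^----
--*-*--
---**--
-------
-------
-------
t=7: -------
-------
-------
--*>---
--*-*--
---**--
-------
-------
-------
t=8: -------
-------
-------
--**---
--*v*--
---**--
-------
-------
-------
t=9: -------
-------
-------
--**---
--<**--
---**--
-------
-------
-------
t=10: -------
-------
-------
--**---
---**--
--v**--
-------
-------
-------
t=11: -------
-------
-------
--**---
---**--
-<***--
-------
-------
-------
t=12: -------
-------
-------
--**---
-^-**--
-****--
-------
-------
-------
t=13: -------
-------
-------
--**---
-*>**--
-****--
-------
-------
-------
t=14: -------
-------
-------
--**---
-****--
-*v**--
-------
-------
-------
t=15: -------
-------
-------
--**---
-****--
-*->*--
-------
-------
-------
t=16: -------
-------
-------
--**---
-**^*--
-*--*--
-------
-------
-------
t=17: -------
-------
-------
--**---
-*<-*--
-*--*--
-------
-------
-------
t=18: -------
-------
-------
--**---
-*--*--
-*v-*--
-------
-------
-------
t=19: -------
-------
-------
--**---
-*--*--
-<*-*--
-------
-------
-------
t=20: -------
-------
-------
--**---
-*--*--
--*-*--
-v-----
-------
-------
t=21: -------
-------
-------
--**---
-*--*--
--*-*--
<*-----
-------
-------
t=22: -------
-------
-------
--**---
-*--*--
^-*-*--
**-----
-------
-------
t=23: -------
-------
-------
--**---
-*--*--
*>*-*--
**-----
-------
-------
t=24: -------
-------
-------
--**---
-*--*--
***-*--
*v-----
-------
-------
t=25: -------
-------
-------
--**---
-*--*--
***-*--
*->----
-------
-------
t=26: -------
-------
-------
--**---
-*--*--
***-*--
*-*----
--v----
-------
t=27: -------
-------
-------
--**---
-*--*--
***-*--
*-*----
-<*----
-------
t=28: -------
-------
-------
--**---
-*--*--
***-*--
*^*----
-**----
-------
t=29: -------
-------
-------
--**---
-*--*--
***-*--
**>----
-**----
-------
t=30: -------
-------
-------
--**---
-*--*--
**^-*--
**-----
-**----
-------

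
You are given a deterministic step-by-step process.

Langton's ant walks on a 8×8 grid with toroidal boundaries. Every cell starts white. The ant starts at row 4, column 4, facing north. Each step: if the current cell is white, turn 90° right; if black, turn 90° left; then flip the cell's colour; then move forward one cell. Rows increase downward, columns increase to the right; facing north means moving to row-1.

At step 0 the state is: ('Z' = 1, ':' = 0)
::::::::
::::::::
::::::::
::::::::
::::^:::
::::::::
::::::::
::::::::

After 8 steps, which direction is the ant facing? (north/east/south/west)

south

t=0: ::::::::
::::::::
::::::::
::::::::
::::^:::
::::::::
::::::::
::::::::
t=1: ::::::::
::::::::
::::::::
::::::::
::::Z>::
::::::::
::::::::
::::::::
t=2: ::::::::
::::::::
::::::::
::::::::
::::ZZ::
:::::v::
::::::::
::::::::
t=3: ::::::::
::::::::
::::::::
::::::::
::::ZZ::
::::<Z::
::::::::
::::::::
t=4: ::::::::
::::::::
::::::::
::::::::
::::^Z::
::::ZZ::
::::::::
::::::::
t=5: ::::::::
::::::::
::::::::
::::::::
:::<:Z::
::::ZZ::
::::::::
::::::::
t=6: ::::::::
::::::::
::::::::
:::^::::
:::Z:Z::
::::ZZ::
::::::::
::::::::
t=7: ::::::::
::::::::
::::::::
:::Z>:::
:::Z:Z::
::::ZZ::
::::::::
::::::::
t=8: ::::::::
::::::::
::::::::
:::ZZ:::
:::ZvZ::
::::ZZ::
::::::::
::::::::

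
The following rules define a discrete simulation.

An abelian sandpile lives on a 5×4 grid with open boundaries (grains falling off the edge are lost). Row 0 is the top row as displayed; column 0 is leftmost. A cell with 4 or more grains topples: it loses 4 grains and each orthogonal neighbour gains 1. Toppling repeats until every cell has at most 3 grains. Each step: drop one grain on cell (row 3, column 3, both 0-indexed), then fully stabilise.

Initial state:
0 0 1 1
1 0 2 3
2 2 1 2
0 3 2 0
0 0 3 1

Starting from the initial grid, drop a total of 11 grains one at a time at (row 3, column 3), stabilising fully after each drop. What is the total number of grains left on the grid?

gen 0: 0 0 1 1
1 0 2 3
2 2 1 2
0 3 2 0
0 0 3 1
gen 1: 0 0 1 1
1 0 2 3
2 2 1 2
0 3 2 1
0 0 3 1
gen 2: 0 0 1 1
1 0 2 3
2 2 1 2
0 3 2 2
0 0 3 1
gen 3: 0 0 1 1
1 0 2 3
2 2 1 2
0 3 2 3
0 0 3 1
gen 4: 0 0 1 1
1 0 2 3
2 2 1 3
0 3 3 0
0 0 3 2
gen 5: 0 0 1 1
1 0 2 3
2 2 1 3
0 3 3 1
0 0 3 2
gen 6: 0 0 1 1
1 0 2 3
2 2 1 3
0 3 3 2
0 0 3 2
gen 7: 0 0 1 1
1 0 2 3
2 2 1 3
0 3 3 3
0 0 3 2
gen 8: 0 0 1 2
1 0 3 0
2 3 3 1
1 0 2 3
0 2 1 0
gen 9: 0 0 1 2
1 0 3 0
2 3 3 2
1 0 3 0
0 2 1 1
gen 10: 0 0 1 2
1 0 3 0
2 3 3 2
1 0 3 1
0 2 1 1
gen 11: 0 0 1 2
1 0 3 0
2 3 3 2
1 0 3 2
0 2 1 1

27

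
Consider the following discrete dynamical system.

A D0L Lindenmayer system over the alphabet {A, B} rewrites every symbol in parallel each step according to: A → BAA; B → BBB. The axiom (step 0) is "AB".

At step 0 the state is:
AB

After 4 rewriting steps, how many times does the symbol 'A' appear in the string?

t=0: AB
t=1: BAABBB
t=2: BBBBAABAABBBBBBBBB
t=3: BBBBBBBBBBBBBAABAABBBBAABAABBBBBBBBBBBBBBBBBBBBBBBBBBB
t=4: BBBBBBBBBBBBBBBBBBBBBBBBBBBBBBBBBBBBBBBBAABAABBBBAABAABBBB…BBBBBBBBBBBBBBBBBBBBBBBBBBBBBBBBBBBBBBBBBBBBBBBBBBBBBBBBBB  (len 162)

16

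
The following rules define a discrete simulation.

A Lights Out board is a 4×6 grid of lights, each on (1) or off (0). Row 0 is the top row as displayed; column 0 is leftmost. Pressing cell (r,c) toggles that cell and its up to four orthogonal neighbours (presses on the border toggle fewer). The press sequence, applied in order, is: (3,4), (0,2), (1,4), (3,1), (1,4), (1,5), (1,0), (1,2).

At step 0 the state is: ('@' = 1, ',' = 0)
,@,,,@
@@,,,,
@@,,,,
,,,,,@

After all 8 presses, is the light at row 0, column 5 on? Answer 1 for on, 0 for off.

gen 0: ,@,,,@
@@,,,,
@@,,,,
,,,,,@
gen 1: ,@,,,@
@@,,,,
@@,,@,
,,,@@,
gen 2: ,,@@,@
@@@,,,
@@,,@,
,,,@@,
gen 3: ,,@@@@
@@@@@@
@@,,,,
,,,@@,
gen 4: ,,@@@@
@@@@@@
@,,,,,
@@@@@,
gen 5: ,,@@,@
@@@,,,
@,,,@,
@@@@@,
gen 6: ,,@@,,
@@@,@@
@,,,@@
@@@@@,
gen 7: @,@@,,
,,@,@@
,,,,@@
@@@@@,
gen 8: @,,@,,
,@,@@@
,,@,@@
@@@@@,

0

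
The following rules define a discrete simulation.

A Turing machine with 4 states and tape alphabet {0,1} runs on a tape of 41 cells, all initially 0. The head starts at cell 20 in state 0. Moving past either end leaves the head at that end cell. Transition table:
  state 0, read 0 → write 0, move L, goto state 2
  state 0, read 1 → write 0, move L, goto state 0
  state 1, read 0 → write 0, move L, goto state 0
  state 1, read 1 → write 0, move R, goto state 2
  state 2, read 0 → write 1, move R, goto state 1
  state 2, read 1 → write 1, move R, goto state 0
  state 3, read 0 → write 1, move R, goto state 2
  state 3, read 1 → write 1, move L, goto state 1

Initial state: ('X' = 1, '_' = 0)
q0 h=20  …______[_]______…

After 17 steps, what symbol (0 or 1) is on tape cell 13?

0

[0] q0 h=20  …______[_]______…
[1] q2 h=19  …______[_]______…
[2] q1 h=20  …_____X[_]______…
[3] q0 h=19  …______[X]______…
[4] q0 h=18  …______[_]______…
[5] q2 h=17  …______[_]______…
[6] q1 h=18  …_____X[_]______…
[7] q0 h=17  …______[X]______…
[8] q0 h=16  …______[_]______…
[9] q2 h=15  …______[_]______…
[10] q1 h=16  …_____X[_]______…
[11] q0 h=15  …______[X]______…
[12] q0 h=14  …______[_]______…
[13] q2 h=13  …______[_]______…
[14] q1 h=14  …_____X[_]______…
[15] q0 h=13  …______[X]______…
[16] q0 h=12  …______[_]______…
[17] q2 h=11  …______[_]______…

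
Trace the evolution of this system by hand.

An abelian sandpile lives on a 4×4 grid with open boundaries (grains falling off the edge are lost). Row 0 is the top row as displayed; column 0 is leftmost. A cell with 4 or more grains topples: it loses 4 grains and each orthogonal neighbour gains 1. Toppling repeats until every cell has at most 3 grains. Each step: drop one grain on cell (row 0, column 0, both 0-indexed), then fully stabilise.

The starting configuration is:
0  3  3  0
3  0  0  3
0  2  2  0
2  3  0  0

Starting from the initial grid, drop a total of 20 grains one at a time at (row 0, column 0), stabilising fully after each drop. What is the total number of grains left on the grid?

[0] 0  3  3  0
3  0  0  3
0  2  2  0
2  3  0  0
[1] 1  3  3  0
3  0  0  3
0  2  2  0
2  3  0  0
[2] 2  3  3  0
3  0  0  3
0  2  2  0
2  3  0  0
[3] 3  3  3  0
3  0  0  3
0  2  2  0
2  3  0  0
[4] 2  1  0  1
0  2  1  3
1  2  2  0
2  3  0  0
[5] 3  1  0  1
0  2  1  3
1  2  2  0
2  3  0  0
[6] 0  2  0  1
1  2  1  3
1  2  2  0
2  3  0  0
[7] 1  2  0  1
1  2  1  3
1  2  2  0
2  3  0  0
[8] 2  2  0  1
1  2  1  3
1  2  2  0
2  3  0  0
[9] 3  2  0  1
1  2  1  3
1  2  2  0
2  3  0  0
[10] 0  3  0  1
2  2  1  3
1  2  2  0
2  3  0  0
[11] 1  3  0  1
2  2  1  3
1  2  2  0
2  3  0  0
[12] 2  3  0  1
2  2  1  3
1  2  2  0
2  3  0  0
[13] 3  3  0  1
2  2  1  3
1  2  2  0
2  3  0  0
[14] 1  0  1  1
3  3  1  3
1  2  2  0
2  3  0  0
[15] 2  0  1  1
3  3  1  3
1  2  2  0
2  3  0  0
[16] 3  0  1  1
3  3  1  3
1  2  2  0
2  3  0  0
[17] 1  2  1  1
1  0  2  3
2  3  2  0
2  3  0  0
[18] 2  2  1  1
1  0  2  3
2  3  2  0
2  3  0  0
[19] 3  2  1  1
1  0  2  3
2  3  2  0
2  3  0  0
[20] 0  3  1  1
2  0  2  3
2  3  2  0
2  3  0  0

24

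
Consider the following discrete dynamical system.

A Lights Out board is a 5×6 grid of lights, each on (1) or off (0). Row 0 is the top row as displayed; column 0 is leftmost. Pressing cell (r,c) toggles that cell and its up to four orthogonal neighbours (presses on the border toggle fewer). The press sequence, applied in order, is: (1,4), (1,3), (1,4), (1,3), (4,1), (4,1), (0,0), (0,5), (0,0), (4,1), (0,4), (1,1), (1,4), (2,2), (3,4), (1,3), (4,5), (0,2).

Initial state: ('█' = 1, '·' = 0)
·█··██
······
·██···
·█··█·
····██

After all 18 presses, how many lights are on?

14

k=0  ·█··██
······
·██···
·█··█·
····██
k=1  ·█···█
···███
·██·█·
·█··█·
····██
k=2  ·█·█·█
··█··█
·████·
·█··█·
····██
k=3  ·█·███
··███·
·███··
·█··█·
····██
k=4  ·█··██
······
·██···
·█··█·
····██
k=5  ·█··██
······
·██···
····█·
███·██
k=6  ·█··██
······
·██···
·█··█·
····██
k=7  █···██
█·····
·██···
·█··█·
····██
k=8  █·····
█····█
·██···
·█··█·
····██
k=9  ·█····
·····█
·██···
·█··█·
····██
k=10  ·█····
·····█
·██···
····█·
███·██
k=11  ·█·███
····██
·██···
····█·
███·██
k=12  ···███
███·██
··█···
····█·
███·██
k=13  ···█·█
████··
··█·█·
····█·
███·██
k=14  ···█·█
██·█··
·█·██·
··█·█·
███·██
k=15  ···█·█
██·█··
·█·█··
··██·█
███··█
k=16  ·····█
███·█·
·█····
··██·█
███··█
k=17  ·····█
███·█·
·█····
··██··
███·█·
k=18  ·███·█
██··█·
·█····
··██··
███·█·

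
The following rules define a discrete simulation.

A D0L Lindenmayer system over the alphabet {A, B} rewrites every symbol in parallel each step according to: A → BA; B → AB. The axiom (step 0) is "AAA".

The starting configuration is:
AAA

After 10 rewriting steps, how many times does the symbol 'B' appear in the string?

t=0: AAA
t=1: BABABA
t=2: ABBAABBAABBA
t=3: BAABABBABAABABBABAABABBA
t=4: ABBABAABBAABABBAABBABAABBAABABBAABBABAABBAABABBA
t=5: BAABABBAABBABAABABBABAABBAABABBABAABABBAABBABAABABBABAABBAABABBABAABABBAABBABAABABBABAABBAABABBA
t=6: ABBABAABBAABABBABAABABBAABBABAABBAABABBAABBABAABABBABAABBA…ABBAABABBABAABABBAABBABAABBAABABBAABBABAABABBABAABBAABABBA  (len 192)
t=7: BAABABBAABBABAABABBABAABBAABABBAABBABAABBAABABBABAABABBAAB…ABBAABABBABAABABBAABBABAABBAABABBAABBABAABABBABAABBAABABBA  (len 384)
t=8: ABBABAABBAABABBABAABABBAABBABAABBAABABBAABBABAABABBABAABBA…ABBAABABBABAABABBAABBABAABBAABABBAABBABAABABBABAABBAABABBA  (len 768)
t=9: BAABABBAABBABAABABBABAABBAABABBAABBABAABBAABABBABAABABBAAB…ABBAABABBABAABABBAABBABAABBAABABBAABBABAABABBABAABBAABABBA  (len 1536)
t=10: ABBABAABBAABABBABAABABBAABBABAABBAABABBAABBABAABABBABAABBA…ABBAABABBABAABABBAABBABAABBAABABBAABBABAABABBABAABBAABABBA  (len 3072)

1536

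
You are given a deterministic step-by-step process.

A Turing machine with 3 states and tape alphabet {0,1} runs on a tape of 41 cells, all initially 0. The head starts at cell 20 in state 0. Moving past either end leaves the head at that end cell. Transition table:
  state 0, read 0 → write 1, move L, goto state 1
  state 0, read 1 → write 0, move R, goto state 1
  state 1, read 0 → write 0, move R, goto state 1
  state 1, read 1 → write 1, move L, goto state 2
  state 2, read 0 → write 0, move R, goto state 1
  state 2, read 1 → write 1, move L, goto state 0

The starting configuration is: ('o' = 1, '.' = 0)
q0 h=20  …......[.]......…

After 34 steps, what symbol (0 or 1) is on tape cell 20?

[0] q0 h=20  …......[.]......…
[1] q1 h=19  …......[.]o.....…
[2] q1 h=20  …......[o]......…
[3] q2 h=19  …......[.]o.....…
[4] q1 h=20  …......[o]......…
[5] q2 h=19  …......[.]o.....…
[6] q1 h=20  …......[o]......…
[7] q2 h=19  …......[.]o.....…
[8] q1 h=20  …......[o]......…
[9] q2 h=19  …......[.]o.....…
[10] q1 h=20  …......[o]......…
[11] q2 h=19  …......[.]o.....…
[12] q1 h=20  …......[o]......…
[13] q2 h=19  …......[.]o.....…
[14] q1 h=20  …......[o]......…
[15] q2 h=19  …......[.]o.....…
[16] q1 h=20  …......[o]......…
[17] q2 h=19  …......[.]o.....…
[18] q1 h=20  …......[o]......…
[19] q2 h=19  …......[.]o.....…
[20] q1 h=20  …......[o]......…
[21] q2 h=19  …......[.]o.....…
[22] q1 h=20  …......[o]......…
[23] q2 h=19  …......[.]o.....…
[24] q1 h=20  …......[o]......…
[25] q2 h=19  …......[.]o.....…
[26] q1 h=20  …......[o]......…
[27] q2 h=19  …......[.]o.....…
[28] q1 h=20  …......[o]......…
[29] q2 h=19  …......[.]o.....…
[30] q1 h=20  …......[o]......…
[31] q2 h=19  …......[.]o.....…
[32] q1 h=20  …......[o]......…
[33] q2 h=19  …......[.]o.....…
[34] q1 h=20  …......[o]......…

1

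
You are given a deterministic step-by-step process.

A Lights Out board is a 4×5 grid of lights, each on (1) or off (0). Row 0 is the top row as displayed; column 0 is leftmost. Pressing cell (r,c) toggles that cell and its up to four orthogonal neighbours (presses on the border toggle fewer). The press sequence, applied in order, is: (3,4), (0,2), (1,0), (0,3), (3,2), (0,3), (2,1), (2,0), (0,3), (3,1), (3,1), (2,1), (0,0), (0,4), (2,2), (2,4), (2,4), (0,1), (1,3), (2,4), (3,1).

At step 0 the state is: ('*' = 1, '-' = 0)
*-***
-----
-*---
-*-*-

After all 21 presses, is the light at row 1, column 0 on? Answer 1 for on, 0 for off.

gen 0: *-***
-----
-*---
-*-*-
gen 1: *-***
-----
-*--*
-*--*
gen 2: **--*
--*--
-*--*
-*--*
gen 3: -*--*
***--
**--*
-*--*
gen 4: -***-
****-
**--*
-*--*
gen 5: -***-
****-
***-*
--***
gen 6: -*--*
***--
***-*
--***
gen 7: -*--*
*-*--
----*
-****
gen 8: -*--*
--*--
**--*
*****
gen 9: -***-
--**-
**--*
*****
gen 10: -***-
--**-
*---*
---**
gen 11: -***-
--**-
**--*
*****
gen 12: -***-
-***-
--*-*
*-***
gen 13: *-**-
****-
--*-*
*-***
gen 14: *-*-*
*****
--*-*
*-***
gen 15: *-*-*
**-**
-*-**
*--**
gen 16: *-*-*
**-*-
-*---
*--*-
gen 17: *-*-*
**-**
-*-**
*--**
gen 18: -*--*
*--**
-*-**
*--**
gen 19: -*-**
*-*--
-*--*
*--**
gen 20: -*-**
*-*-*
-*-*-
*--*-
gen 21: -*-**
*-*-*
---*-
-***-

1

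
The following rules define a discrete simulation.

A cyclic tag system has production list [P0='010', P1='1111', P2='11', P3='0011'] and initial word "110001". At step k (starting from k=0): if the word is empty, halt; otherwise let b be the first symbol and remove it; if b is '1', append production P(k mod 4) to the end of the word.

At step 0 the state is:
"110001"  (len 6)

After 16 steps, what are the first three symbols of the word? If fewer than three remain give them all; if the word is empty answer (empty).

step 0: "110001"  (len 6)
step 1: "10001010"  (len 8)
step 2: "00010101111"  (len 11)
step 3: "0010101111"  (len 10)
step 4: "010101111"  (len 9)
step 5: "10101111"  (len 8)
step 6: "01011111111"  (len 11)
step 7: "1011111111"  (len 10)
step 8: "0111111110011"  (len 13)
step 9: "111111110011"  (len 12)
step 10: "111111100111111"  (len 15)
step 11: "1111110011111111"  (len 16)
step 12: "1111100111111110011"  (len 19)
step 13: "111100111111110011010"  (len 21)
step 14: "111001111111100110101111"  (len 24)
step 15: "1100111111110011010111111"  (len 25)
step 16: "1001111111100110101111110011"  (len 28)

100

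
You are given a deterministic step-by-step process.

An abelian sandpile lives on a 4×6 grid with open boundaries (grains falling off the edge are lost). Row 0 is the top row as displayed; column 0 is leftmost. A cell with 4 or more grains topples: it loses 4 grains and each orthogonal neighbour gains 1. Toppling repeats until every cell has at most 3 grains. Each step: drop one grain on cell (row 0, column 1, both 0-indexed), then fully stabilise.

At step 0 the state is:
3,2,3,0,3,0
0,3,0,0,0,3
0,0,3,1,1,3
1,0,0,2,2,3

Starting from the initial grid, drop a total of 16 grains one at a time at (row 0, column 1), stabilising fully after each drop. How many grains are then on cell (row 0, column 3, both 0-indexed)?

2

k=0  3,2,3,0,3,0
0,3,0,0,0,3
0,0,3,1,1,3
1,0,0,2,2,3
k=1  3,3,3,0,3,0
0,3,0,0,0,3
0,0,3,1,1,3
1,0,0,2,2,3
k=2  0,3,0,1,3,0
2,0,2,0,0,3
0,1,3,1,1,3
1,0,0,2,2,3
k=3  1,0,1,1,3,0
2,1,2,0,0,3
0,1,3,1,1,3
1,0,0,2,2,3
k=4  1,1,1,1,3,0
2,1,2,0,0,3
0,1,3,1,1,3
1,0,0,2,2,3
k=5  1,2,1,1,3,0
2,1,2,0,0,3
0,1,3,1,1,3
1,0,0,2,2,3
k=6  1,3,1,1,3,0
2,1,2,0,0,3
0,1,3,1,1,3
1,0,0,2,2,3
k=7  2,0,2,1,3,0
2,2,2,0,0,3
0,1,3,1,1,3
1,0,0,2,2,3
k=8  2,1,2,1,3,0
2,2,2,0,0,3
0,1,3,1,1,3
1,0,0,2,2,3
k=9  2,2,2,1,3,0
2,2,2,0,0,3
0,1,3,1,1,3
1,0,0,2,2,3
k=10  2,3,2,1,3,0
2,2,2,0,0,3
0,1,3,1,1,3
1,0,0,2,2,3
k=11  3,0,3,1,3,0
2,3,2,0,0,3
0,1,3,1,1,3
1,0,0,2,2,3
k=12  3,1,3,1,3,0
2,3,2,0,0,3
0,1,3,1,1,3
1,0,0,2,2,3
k=13  3,2,3,1,3,0
2,3,2,0,0,3
0,1,3,1,1,3
1,0,0,2,2,3
k=14  3,3,3,1,3,0
2,3,2,0,0,3
0,1,3,1,1,3
1,0,0,2,2,3
k=15  1,3,1,2,3,0
0,2,1,1,0,3
1,3,0,2,1,3
1,0,1,2,2,3
k=16  2,0,2,2,3,0
0,3,1,1,0,3
1,3,0,2,1,3
1,0,1,2,2,3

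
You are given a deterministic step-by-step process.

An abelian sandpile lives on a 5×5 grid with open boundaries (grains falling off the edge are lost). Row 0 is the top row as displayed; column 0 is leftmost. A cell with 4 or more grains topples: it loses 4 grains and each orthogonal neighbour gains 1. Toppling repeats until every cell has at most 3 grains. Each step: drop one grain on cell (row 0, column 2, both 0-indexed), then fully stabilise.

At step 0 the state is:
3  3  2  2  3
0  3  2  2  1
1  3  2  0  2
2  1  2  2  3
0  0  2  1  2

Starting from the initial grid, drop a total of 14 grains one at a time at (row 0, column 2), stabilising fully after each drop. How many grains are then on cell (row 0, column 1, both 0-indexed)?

3

k=0  3  3  2  2  3
0  3  2  2  1
1  3  2  0  2
2  1  2  2  3
0  0  2  1  2
k=1  3  3  3  2  3
0  3  2  2  1
1  3  2  0  2
2  1  2  2  3
0  0  2  1  2
k=2  0  2  2  3  3
2  2  1  3  1
2  1  0  1  2
2  2  3  2  3
0  0  2  1  2
k=3  0  2  3  3  3
2  2  1  3  1
2  1  0  1  2
2  2  3  2  3
0  0  2  1  2
k=4  0  3  1  2  0
2  2  3  0  3
2  1  0  2  2
2  2  3  2  3
0  0  2  1  2
k=5  0  3  2  2  0
2  2  3  0  3
2  1  0  2  2
2  2  3  2  3
0  0  2  1  2
k=6  0  3  3  2  0
2  2  3  0  3
2  1  0  2  2
2  2  3  2  3
0  0  2  1  2
k=7  1  1  2  3  0
3  0  1  1  3
2  2  1  2  2
2  2  3  2  3
0  0  2  1  2
k=8  1  1  3  3  0
3  0  1  1  3
2  2  1  2  2
2  2  3  2  3
0  0  2  1  2
k=9  1  2  1  0  1
3  0  2  2  3
2  2  1  2  2
2  2  3  2  3
0  0  2  1  2
k=10  1  2  2  0  1
3  0  2  2  3
2  2  1  2  2
2  2  3  2  3
0  0  2  1  2
k=11  1  2  3  0  1
3  0  2  2  3
2  2  1  2  2
2  2  3  2  3
0  0  2  1  2
k=12  1  3  0  1  1
3  0  3  2  3
2  2  1  2  2
2  2  3  2  3
0  0  2  1  2
k=13  1  3  1  1  1
3  0  3  2  3
2  2  1  2  2
2  2  3  2  3
0  0  2  1  2
k=14  1  3  2  1  1
3  0  3  2  3
2  2  1  2  2
2  2  3  2  3
0  0  2  1  2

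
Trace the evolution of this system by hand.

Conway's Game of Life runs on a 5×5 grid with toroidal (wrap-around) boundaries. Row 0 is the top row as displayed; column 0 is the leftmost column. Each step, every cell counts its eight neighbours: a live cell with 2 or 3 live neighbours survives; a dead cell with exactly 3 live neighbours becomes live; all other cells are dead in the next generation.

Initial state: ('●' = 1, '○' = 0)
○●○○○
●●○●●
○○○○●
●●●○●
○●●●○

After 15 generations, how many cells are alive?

8

0) ○●○○○
●●○●●
○○○○●
●●●○●
○●●●○
1) ○○○○○
○●●●●
○○○○○
○○○○●
○○○●●
2) ●○○○○
○○●●○
●○●○●
○○○●●
○○○●●
3) ○○●○○
●○●●○
●●●○○
○○●○○
●○○●○
4) ○○●○○
●○○●●
●○○○●
●○●●●
○●●●○
5) ●○○○○
●●○●○
○○●○○
○○○○○
●○○○○
6) ●○○○○
●●●○●
○●●○○
○○○○○
○○○○○
7) ●○○○●
○○●●●
○○●●○
○○○○○
○○○○○
8) ●○○○●
●●●○○
○○●○●
○○○○○
○○○○○
9) ●○○○●
○○●○○
●○●●○
○○○○○
○○○○○
10) ○○○○○
●○●○○
○●●●○
○○○○○
○○○○○
11) ○○○○○
○○●●○
○●●●○
○○●○○
○○○○○
12) ○○○○○
○●○●○
○●○○○
○●●●○
○○○○○
13) ○○○○○
○○●○○
●●○●○
○●●○○
○○●○○
14) ○○○○○
○●●○○
●○○●○
●○○●○
○●●○○
15) ○○○○○
○●●○○
●○○●○
●○○●○
○●●○○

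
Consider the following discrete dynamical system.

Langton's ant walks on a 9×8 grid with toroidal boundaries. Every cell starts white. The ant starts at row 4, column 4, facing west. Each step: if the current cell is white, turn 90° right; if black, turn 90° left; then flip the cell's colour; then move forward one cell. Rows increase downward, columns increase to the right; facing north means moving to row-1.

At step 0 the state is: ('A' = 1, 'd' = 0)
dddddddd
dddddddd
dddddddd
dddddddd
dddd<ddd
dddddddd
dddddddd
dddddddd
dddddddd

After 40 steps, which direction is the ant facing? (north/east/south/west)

west

step 0: dddddddd
dddddddd
dddddddd
dddddddd
dddd<ddd
dddddddd
dddddddd
dddddddd
dddddddd
step 1: dddddddd
dddddddd
dddddddd
dddd^ddd
ddddAddd
dddddddd
dddddddd
dddddddd
dddddddd
step 2: dddddddd
dddddddd
dddddddd
ddddA>dd
ddddAddd
dddddddd
dddddddd
dddddddd
dddddddd
step 3: dddddddd
dddddddd
dddddddd
ddddAAdd
ddddAvdd
dddddddd
dddddddd
dddddddd
dddddddd
step 4: dddddddd
dddddddd
dddddddd
ddddAAdd
dddd<Add
dddddddd
dddddddd
dddddddd
dddddddd
step 5: dddddddd
dddddddd
dddddddd
ddddAAdd
dddddAdd
ddddvddd
dddddddd
dddddddd
dddddddd
step 6: dddddddd
dddddddd
dddddddd
ddddAAdd
dddddAdd
ddd<Addd
dddddddd
dddddddd
dddddddd
step 7: dddddddd
dddddddd
dddddddd
ddddAAdd
ddd^dAdd
dddAAddd
dddddddd
dddddddd
dddddddd
step 8: dddddddd
dddddddd
dddddddd
ddddAAdd
dddA>Add
dddAAddd
dddddddd
dddddddd
dddddddd
step 9: dddddddd
dddddddd
dddddddd
ddddAAdd
dddAAAdd
dddAvddd
dddddddd
dddddddd
dddddddd
step 10: dddddddd
dddddddd
dddddddd
ddddAAdd
dddAAAdd
dddAd>dd
dddddddd
dddddddd
dddddddd
step 11: dddddddd
dddddddd
dddddddd
ddddAAdd
dddAAAdd
dddAdAdd
dddddvdd
dddddddd
dddddddd
step 12: dddddddd
dddddddd
dddddddd
ddddAAdd
dddAAAdd
dddAdAdd
dddd<Add
dddddddd
dddddddd
step 13: dddddddd
dddddddd
dddddddd
ddddAAdd
dddAAAdd
dddA^Add
ddddAAdd
dddddddd
dddddddd
step 14: dddddddd
dddddddd
dddddddd
ddddAAdd
dddAAAdd
dddAA>dd
ddddAAdd
dddddddd
dddddddd
step 15: dddddddd
dddddddd
dddddddd
ddddAAdd
dddAA^dd
dddAAddd
ddddAAdd
dddddddd
dddddddd
step 16: dddddddd
dddddddd
dddddddd
ddddAAdd
dddA<ddd
dddAAddd
ddddAAdd
dddddddd
dddddddd
step 17: dddddddd
dddddddd
dddddddd
ddddAAdd
dddAdddd
dddAvddd
ddddAAdd
dddddddd
dddddddd
step 18: dddddddd
dddddddd
dddddddd
ddddAAdd
dddAdddd
dddAd>dd
ddddAAdd
dddddddd
dddddddd
step 19: dddddddd
dddddddd
dddddddd
ddddAAdd
dddAdddd
dddAdAdd
ddddAvdd
dddddddd
dddddddd
step 20: dddddddd
dddddddd
dddddddd
ddddAAdd
dddAdddd
dddAdAdd
ddddAd>d
dddddddd
dddddddd
step 21: dddddddd
dddddddd
dddddddd
ddddAAdd
dddAdddd
dddAdAdd
ddddAdAd
ddddddvd
dddddddd
step 22: dddddddd
dddddddd
dddddddd
ddddAAdd
dddAdddd
dddAdAdd
ddddAdAd
ddddd<Ad
dddddddd
step 23: dddddddd
dddddddd
dddddddd
ddddAAdd
dddAdddd
dddAdAdd
ddddA^Ad
dddddAAd
dddddddd
step 24: dddddddd
dddddddd
dddddddd
ddddAAdd
dddAdddd
dddAdAdd
ddddAA>d
dddddAAd
dddddddd
step 25: dddddddd
dddddddd
dddddddd
ddddAAdd
dddAdddd
dddAdA^d
ddddAAdd
dddddAAd
dddddddd
step 26: dddddddd
dddddddd
dddddddd
ddddAAdd
dddAdddd
dddAdAA>
ddddAAdd
dddddAAd
dddddddd
step 27: dddddddd
dddddddd
dddddddd
ddddAAdd
dddAdddd
dddAdAAA
ddddAAdv
dddddAAd
dddddddd
step 28: dddddddd
dddddddd
dddddddd
ddddAAdd
dddAdddd
dddAdAAA
ddddAA<A
dddddAAd
dddddddd
step 29: dddddddd
dddddddd
dddddddd
ddddAAdd
dddAdddd
dddAdA^A
ddddAAAA
dddddAAd
dddddddd
step 30: dddddddd
dddddddd
dddddddd
ddddAAdd
dddAdddd
dddAd<dA
ddddAAAA
dddddAAd
dddddddd
step 31: dddddddd
dddddddd
dddddddd
ddddAAdd
dddAdddd
dddAdddA
ddddAvAA
dddddAAd
dddddddd
step 32: dddddddd
dddddddd
dddddddd
ddddAAdd
dddAdddd
dddAdddA
ddddAd>A
dddddAAd
dddddddd
step 33: dddddddd
dddddddd
dddddddd
ddddAAdd
dddAdddd
dddAdd^A
ddddAddA
dddddAAd
dddddddd
step 34: dddddddd
dddddddd
dddddddd
ddddAAdd
dddAdddd
dddAddA>
ddddAddA
dddddAAd
dddddddd
step 35: dddddddd
dddddddd
dddddddd
ddddAAdd
dddAddd^
dddAddAd
ddddAddA
dddddAAd
dddddddd
step 36: dddddddd
dddddddd
dddddddd
ddddAAdd
>ddAdddA
dddAddAd
ddddAddA
dddddAAd
dddddddd
step 37: dddddddd
dddddddd
dddddddd
ddddAAdd
AddAdddA
vddAddAd
ddddAddA
dddddAAd
dddddddd
step 38: dddddddd
dddddddd
dddddddd
ddddAAdd
AddAdddA
AddAddA<
ddddAddA
dddddAAd
dddddddd
step 39: dddddddd
dddddddd
dddddddd
ddddAAdd
AddAddd^
AddAddAA
ddddAddA
dddddAAd
dddddddd
step 40: dddddddd
dddddddd
dddddddd
ddddAAdd
AddAdd<d
AddAddAA
ddddAddA
dddddAAd
dddddddd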